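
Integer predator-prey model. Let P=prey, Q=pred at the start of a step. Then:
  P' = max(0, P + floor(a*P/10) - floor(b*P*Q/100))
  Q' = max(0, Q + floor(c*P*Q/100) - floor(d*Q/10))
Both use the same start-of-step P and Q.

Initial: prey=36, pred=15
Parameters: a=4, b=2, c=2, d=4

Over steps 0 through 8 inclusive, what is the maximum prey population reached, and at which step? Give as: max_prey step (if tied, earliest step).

Answer: 41 2

Derivation:
Step 1: prey: 36+14-10=40; pred: 15+10-6=19
Step 2: prey: 40+16-15=41; pred: 19+15-7=27
Step 3: prey: 41+16-22=35; pred: 27+22-10=39
Step 4: prey: 35+14-27=22; pred: 39+27-15=51
Step 5: prey: 22+8-22=8; pred: 51+22-20=53
Step 6: prey: 8+3-8=3; pred: 53+8-21=40
Step 7: prey: 3+1-2=2; pred: 40+2-16=26
Step 8: prey: 2+0-1=1; pred: 26+1-10=17
Max prey = 41 at step 2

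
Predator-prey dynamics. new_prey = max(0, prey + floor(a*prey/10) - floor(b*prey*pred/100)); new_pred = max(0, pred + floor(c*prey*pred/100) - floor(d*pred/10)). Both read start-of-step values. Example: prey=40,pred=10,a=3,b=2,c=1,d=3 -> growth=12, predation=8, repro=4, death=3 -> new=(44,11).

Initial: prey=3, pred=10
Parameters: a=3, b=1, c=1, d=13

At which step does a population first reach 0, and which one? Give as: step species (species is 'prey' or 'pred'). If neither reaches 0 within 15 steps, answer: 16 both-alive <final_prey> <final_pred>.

Step 1: prey: 3+0-0=3; pred: 10+0-13=0
First extinction: pred at step 1

Answer: 1 pred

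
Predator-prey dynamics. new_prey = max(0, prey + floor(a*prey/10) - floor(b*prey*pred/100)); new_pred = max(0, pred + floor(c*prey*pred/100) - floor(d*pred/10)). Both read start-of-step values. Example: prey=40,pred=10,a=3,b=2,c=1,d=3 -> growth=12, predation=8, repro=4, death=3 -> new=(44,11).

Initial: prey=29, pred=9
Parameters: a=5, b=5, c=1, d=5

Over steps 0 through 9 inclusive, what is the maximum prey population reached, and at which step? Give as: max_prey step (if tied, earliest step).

Answer: 115 8

Derivation:
Step 1: prey: 29+14-13=30; pred: 9+2-4=7
Step 2: prey: 30+15-10=35; pred: 7+2-3=6
Step 3: prey: 35+17-10=42; pred: 6+2-3=5
Step 4: prey: 42+21-10=53; pred: 5+2-2=5
Step 5: prey: 53+26-13=66; pred: 5+2-2=5
Step 6: prey: 66+33-16=83; pred: 5+3-2=6
Step 7: prey: 83+41-24=100; pred: 6+4-3=7
Step 8: prey: 100+50-35=115; pred: 7+7-3=11
Step 9: prey: 115+57-63=109; pred: 11+12-5=18
Max prey = 115 at step 8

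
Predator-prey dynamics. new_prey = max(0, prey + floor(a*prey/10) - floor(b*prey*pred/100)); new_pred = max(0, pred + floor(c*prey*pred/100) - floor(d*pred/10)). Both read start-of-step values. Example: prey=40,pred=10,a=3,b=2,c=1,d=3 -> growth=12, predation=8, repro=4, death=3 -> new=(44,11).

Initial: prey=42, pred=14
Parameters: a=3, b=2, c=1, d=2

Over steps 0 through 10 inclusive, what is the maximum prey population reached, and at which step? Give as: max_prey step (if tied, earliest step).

Step 1: prey: 42+12-11=43; pred: 14+5-2=17
Step 2: prey: 43+12-14=41; pred: 17+7-3=21
Step 3: prey: 41+12-17=36; pred: 21+8-4=25
Step 4: prey: 36+10-18=28; pred: 25+9-5=29
Step 5: prey: 28+8-16=20; pred: 29+8-5=32
Step 6: prey: 20+6-12=14; pred: 32+6-6=32
Step 7: prey: 14+4-8=10; pred: 32+4-6=30
Step 8: prey: 10+3-6=7; pred: 30+3-6=27
Step 9: prey: 7+2-3=6; pred: 27+1-5=23
Step 10: prey: 6+1-2=5; pred: 23+1-4=20
Max prey = 43 at step 1

Answer: 43 1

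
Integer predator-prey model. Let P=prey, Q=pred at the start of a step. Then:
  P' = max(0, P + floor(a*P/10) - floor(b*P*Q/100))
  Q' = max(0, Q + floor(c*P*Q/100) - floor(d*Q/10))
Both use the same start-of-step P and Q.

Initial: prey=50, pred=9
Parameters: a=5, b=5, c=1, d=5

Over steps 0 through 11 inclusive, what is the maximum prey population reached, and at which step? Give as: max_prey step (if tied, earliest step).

Answer: 59 3

Derivation:
Step 1: prey: 50+25-22=53; pred: 9+4-4=9
Step 2: prey: 53+26-23=56; pred: 9+4-4=9
Step 3: prey: 56+28-25=59; pred: 9+5-4=10
Step 4: prey: 59+29-29=59; pred: 10+5-5=10
Step 5: prey: 59+29-29=59; pred: 10+5-5=10
Step 6: prey: 59+29-29=59; pred: 10+5-5=10
Step 7: prey: 59+29-29=59; pred: 10+5-5=10
Step 8: prey: 59+29-29=59; pred: 10+5-5=10
Step 9: prey: 59+29-29=59; pred: 10+5-5=10
Step 10: prey: 59+29-29=59; pred: 10+5-5=10
Step 11: prey: 59+29-29=59; pred: 10+5-5=10
Max prey = 59 at step 3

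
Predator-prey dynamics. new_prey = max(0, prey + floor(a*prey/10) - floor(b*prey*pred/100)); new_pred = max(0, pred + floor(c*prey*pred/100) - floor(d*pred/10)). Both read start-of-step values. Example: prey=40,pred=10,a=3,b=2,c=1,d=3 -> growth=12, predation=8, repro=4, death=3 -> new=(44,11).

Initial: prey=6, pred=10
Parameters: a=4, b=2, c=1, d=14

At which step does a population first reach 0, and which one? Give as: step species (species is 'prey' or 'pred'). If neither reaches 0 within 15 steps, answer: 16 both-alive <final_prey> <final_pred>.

Answer: 1 pred

Derivation:
Step 1: prey: 6+2-1=7; pred: 10+0-14=0
First extinction: pred at step 1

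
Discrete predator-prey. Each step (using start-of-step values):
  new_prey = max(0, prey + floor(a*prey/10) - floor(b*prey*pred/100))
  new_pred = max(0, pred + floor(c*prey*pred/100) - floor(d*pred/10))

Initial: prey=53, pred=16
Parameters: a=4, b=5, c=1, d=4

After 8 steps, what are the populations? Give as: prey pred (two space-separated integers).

Answer: 14 2

Derivation:
Step 1: prey: 53+21-42=32; pred: 16+8-6=18
Step 2: prey: 32+12-28=16; pred: 18+5-7=16
Step 3: prey: 16+6-12=10; pred: 16+2-6=12
Step 4: prey: 10+4-6=8; pred: 12+1-4=9
Step 5: prey: 8+3-3=8; pred: 9+0-3=6
Step 6: prey: 8+3-2=9; pred: 6+0-2=4
Step 7: prey: 9+3-1=11; pred: 4+0-1=3
Step 8: prey: 11+4-1=14; pred: 3+0-1=2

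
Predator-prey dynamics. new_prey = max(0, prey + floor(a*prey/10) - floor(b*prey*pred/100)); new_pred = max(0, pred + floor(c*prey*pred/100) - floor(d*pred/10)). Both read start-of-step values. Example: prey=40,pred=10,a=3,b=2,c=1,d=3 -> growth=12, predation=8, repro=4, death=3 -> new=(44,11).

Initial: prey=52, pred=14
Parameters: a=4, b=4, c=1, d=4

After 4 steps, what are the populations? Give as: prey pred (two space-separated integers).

Answer: 20 12

Derivation:
Step 1: prey: 52+20-29=43; pred: 14+7-5=16
Step 2: prey: 43+17-27=33; pred: 16+6-6=16
Step 3: prey: 33+13-21=25; pred: 16+5-6=15
Step 4: prey: 25+10-15=20; pred: 15+3-6=12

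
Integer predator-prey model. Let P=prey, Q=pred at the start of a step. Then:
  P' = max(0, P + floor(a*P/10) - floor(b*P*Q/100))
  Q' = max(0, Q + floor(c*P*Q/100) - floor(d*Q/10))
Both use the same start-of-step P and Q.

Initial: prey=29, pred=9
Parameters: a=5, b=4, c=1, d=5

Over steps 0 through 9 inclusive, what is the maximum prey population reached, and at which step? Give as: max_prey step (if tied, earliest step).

Answer: 132 8

Derivation:
Step 1: prey: 29+14-10=33; pred: 9+2-4=7
Step 2: prey: 33+16-9=40; pred: 7+2-3=6
Step 3: prey: 40+20-9=51; pred: 6+2-3=5
Step 4: prey: 51+25-10=66; pred: 5+2-2=5
Step 5: prey: 66+33-13=86; pred: 5+3-2=6
Step 6: prey: 86+43-20=109; pred: 6+5-3=8
Step 7: prey: 109+54-34=129; pred: 8+8-4=12
Step 8: prey: 129+64-61=132; pred: 12+15-6=21
Step 9: prey: 132+66-110=88; pred: 21+27-10=38
Max prey = 132 at step 8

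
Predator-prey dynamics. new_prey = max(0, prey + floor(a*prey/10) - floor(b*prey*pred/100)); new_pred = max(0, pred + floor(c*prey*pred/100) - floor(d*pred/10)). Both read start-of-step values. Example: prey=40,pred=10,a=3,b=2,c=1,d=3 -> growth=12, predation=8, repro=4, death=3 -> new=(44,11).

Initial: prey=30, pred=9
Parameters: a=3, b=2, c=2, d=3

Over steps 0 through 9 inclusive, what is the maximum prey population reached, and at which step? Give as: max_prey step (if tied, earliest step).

Step 1: prey: 30+9-5=34; pred: 9+5-2=12
Step 2: prey: 34+10-8=36; pred: 12+8-3=17
Step 3: prey: 36+10-12=34; pred: 17+12-5=24
Step 4: prey: 34+10-16=28; pred: 24+16-7=33
Step 5: prey: 28+8-18=18; pred: 33+18-9=42
Step 6: prey: 18+5-15=8; pred: 42+15-12=45
Step 7: prey: 8+2-7=3; pred: 45+7-13=39
Step 8: prey: 3+0-2=1; pred: 39+2-11=30
Step 9: prey: 1+0-0=1; pred: 30+0-9=21
Max prey = 36 at step 2

Answer: 36 2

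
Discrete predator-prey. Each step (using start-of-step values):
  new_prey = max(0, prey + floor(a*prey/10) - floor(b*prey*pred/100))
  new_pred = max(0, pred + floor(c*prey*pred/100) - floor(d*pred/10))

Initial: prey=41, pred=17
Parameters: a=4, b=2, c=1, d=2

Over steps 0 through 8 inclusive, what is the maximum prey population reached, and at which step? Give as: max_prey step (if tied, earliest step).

Step 1: prey: 41+16-13=44; pred: 17+6-3=20
Step 2: prey: 44+17-17=44; pred: 20+8-4=24
Step 3: prey: 44+17-21=40; pred: 24+10-4=30
Step 4: prey: 40+16-24=32; pred: 30+12-6=36
Step 5: prey: 32+12-23=21; pred: 36+11-7=40
Step 6: prey: 21+8-16=13; pred: 40+8-8=40
Step 7: prey: 13+5-10=8; pred: 40+5-8=37
Step 8: prey: 8+3-5=6; pred: 37+2-7=32
Max prey = 44 at step 1

Answer: 44 1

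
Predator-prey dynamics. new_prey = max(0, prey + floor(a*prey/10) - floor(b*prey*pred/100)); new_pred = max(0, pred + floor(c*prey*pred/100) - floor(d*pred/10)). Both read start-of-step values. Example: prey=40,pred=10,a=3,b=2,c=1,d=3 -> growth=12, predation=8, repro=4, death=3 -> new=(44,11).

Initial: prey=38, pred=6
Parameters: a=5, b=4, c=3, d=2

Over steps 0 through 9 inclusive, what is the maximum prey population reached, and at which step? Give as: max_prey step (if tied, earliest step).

Step 1: prey: 38+19-9=48; pred: 6+6-1=11
Step 2: prey: 48+24-21=51; pred: 11+15-2=24
Step 3: prey: 51+25-48=28; pred: 24+36-4=56
Step 4: prey: 28+14-62=0; pred: 56+47-11=92
Step 5: prey: 0+0-0=0; pred: 92+0-18=74
Step 6: prey: 0+0-0=0; pred: 74+0-14=60
Step 7: prey: 0+0-0=0; pred: 60+0-12=48
Step 8: prey: 0+0-0=0; pred: 48+0-9=39
Step 9: prey: 0+0-0=0; pred: 39+0-7=32
Max prey = 51 at step 2

Answer: 51 2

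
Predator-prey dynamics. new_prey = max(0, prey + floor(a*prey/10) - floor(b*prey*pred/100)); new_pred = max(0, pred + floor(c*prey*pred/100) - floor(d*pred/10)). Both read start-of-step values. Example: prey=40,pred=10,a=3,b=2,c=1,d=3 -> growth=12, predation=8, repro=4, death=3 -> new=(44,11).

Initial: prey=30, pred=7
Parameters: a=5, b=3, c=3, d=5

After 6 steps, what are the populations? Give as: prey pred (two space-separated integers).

Answer: 0 40

Derivation:
Step 1: prey: 30+15-6=39; pred: 7+6-3=10
Step 2: prey: 39+19-11=47; pred: 10+11-5=16
Step 3: prey: 47+23-22=48; pred: 16+22-8=30
Step 4: prey: 48+24-43=29; pred: 30+43-15=58
Step 5: prey: 29+14-50=0; pred: 58+50-29=79
Step 6: prey: 0+0-0=0; pred: 79+0-39=40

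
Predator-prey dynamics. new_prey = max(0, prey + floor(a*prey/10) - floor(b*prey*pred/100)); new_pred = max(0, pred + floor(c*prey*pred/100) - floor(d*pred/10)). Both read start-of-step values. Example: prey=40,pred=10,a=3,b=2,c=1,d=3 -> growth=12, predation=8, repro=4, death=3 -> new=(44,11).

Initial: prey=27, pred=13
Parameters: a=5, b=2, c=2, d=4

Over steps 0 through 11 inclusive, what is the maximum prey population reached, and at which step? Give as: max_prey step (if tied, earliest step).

Answer: 46 3

Derivation:
Step 1: prey: 27+13-7=33; pred: 13+7-5=15
Step 2: prey: 33+16-9=40; pred: 15+9-6=18
Step 3: prey: 40+20-14=46; pred: 18+14-7=25
Step 4: prey: 46+23-23=46; pred: 25+23-10=38
Step 5: prey: 46+23-34=35; pred: 38+34-15=57
Step 6: prey: 35+17-39=13; pred: 57+39-22=74
Step 7: prey: 13+6-19=0; pred: 74+19-29=64
Step 8: prey: 0+0-0=0; pred: 64+0-25=39
Step 9: prey: 0+0-0=0; pred: 39+0-15=24
Step 10: prey: 0+0-0=0; pred: 24+0-9=15
Step 11: prey: 0+0-0=0; pred: 15+0-6=9
Max prey = 46 at step 3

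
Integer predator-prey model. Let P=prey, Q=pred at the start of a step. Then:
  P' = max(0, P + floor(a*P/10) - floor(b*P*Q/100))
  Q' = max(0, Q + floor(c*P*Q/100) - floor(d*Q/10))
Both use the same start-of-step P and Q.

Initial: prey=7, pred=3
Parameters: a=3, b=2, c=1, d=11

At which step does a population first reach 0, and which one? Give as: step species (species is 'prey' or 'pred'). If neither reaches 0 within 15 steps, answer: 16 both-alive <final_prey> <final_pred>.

Answer: 1 pred

Derivation:
Step 1: prey: 7+2-0=9; pred: 3+0-3=0
First extinction: pred at step 1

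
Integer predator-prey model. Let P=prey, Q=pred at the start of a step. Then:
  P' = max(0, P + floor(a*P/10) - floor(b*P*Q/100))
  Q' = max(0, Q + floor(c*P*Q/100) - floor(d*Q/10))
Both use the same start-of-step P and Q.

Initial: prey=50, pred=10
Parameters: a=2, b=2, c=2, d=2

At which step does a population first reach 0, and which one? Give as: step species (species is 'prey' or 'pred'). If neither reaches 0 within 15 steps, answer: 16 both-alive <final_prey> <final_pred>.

Answer: 5 prey

Derivation:
Step 1: prey: 50+10-10=50; pred: 10+10-2=18
Step 2: prey: 50+10-18=42; pred: 18+18-3=33
Step 3: prey: 42+8-27=23; pred: 33+27-6=54
Step 4: prey: 23+4-24=3; pred: 54+24-10=68
Step 5: prey: 3+0-4=0; pred: 68+4-13=59
First extinction: prey at step 5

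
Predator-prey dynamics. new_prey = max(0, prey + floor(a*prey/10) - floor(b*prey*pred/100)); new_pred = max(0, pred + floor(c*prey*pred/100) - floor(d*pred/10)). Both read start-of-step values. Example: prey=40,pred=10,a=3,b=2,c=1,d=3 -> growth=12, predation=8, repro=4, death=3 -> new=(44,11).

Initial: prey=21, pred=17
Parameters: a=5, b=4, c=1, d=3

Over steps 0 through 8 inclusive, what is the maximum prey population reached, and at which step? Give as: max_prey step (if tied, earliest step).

Answer: 34 8

Derivation:
Step 1: prey: 21+10-14=17; pred: 17+3-5=15
Step 2: prey: 17+8-10=15; pred: 15+2-4=13
Step 3: prey: 15+7-7=15; pred: 13+1-3=11
Step 4: prey: 15+7-6=16; pred: 11+1-3=9
Step 5: prey: 16+8-5=19; pred: 9+1-2=8
Step 6: prey: 19+9-6=22; pred: 8+1-2=7
Step 7: prey: 22+11-6=27; pred: 7+1-2=6
Step 8: prey: 27+13-6=34; pred: 6+1-1=6
Max prey = 34 at step 8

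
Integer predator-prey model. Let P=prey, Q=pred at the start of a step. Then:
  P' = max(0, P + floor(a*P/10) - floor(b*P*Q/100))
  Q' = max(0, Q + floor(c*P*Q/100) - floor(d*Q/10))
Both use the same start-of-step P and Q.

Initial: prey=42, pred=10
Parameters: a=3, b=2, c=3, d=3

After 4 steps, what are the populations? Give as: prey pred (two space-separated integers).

Answer: 0 104

Derivation:
Step 1: prey: 42+12-8=46; pred: 10+12-3=19
Step 2: prey: 46+13-17=42; pred: 19+26-5=40
Step 3: prey: 42+12-33=21; pred: 40+50-12=78
Step 4: prey: 21+6-32=0; pred: 78+49-23=104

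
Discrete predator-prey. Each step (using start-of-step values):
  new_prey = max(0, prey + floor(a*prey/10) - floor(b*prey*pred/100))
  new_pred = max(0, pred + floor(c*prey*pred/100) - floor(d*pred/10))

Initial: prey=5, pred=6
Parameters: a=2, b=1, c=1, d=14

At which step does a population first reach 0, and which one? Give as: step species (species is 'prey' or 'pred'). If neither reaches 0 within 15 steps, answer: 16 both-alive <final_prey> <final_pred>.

Answer: 1 pred

Derivation:
Step 1: prey: 5+1-0=6; pred: 6+0-8=0
First extinction: pred at step 1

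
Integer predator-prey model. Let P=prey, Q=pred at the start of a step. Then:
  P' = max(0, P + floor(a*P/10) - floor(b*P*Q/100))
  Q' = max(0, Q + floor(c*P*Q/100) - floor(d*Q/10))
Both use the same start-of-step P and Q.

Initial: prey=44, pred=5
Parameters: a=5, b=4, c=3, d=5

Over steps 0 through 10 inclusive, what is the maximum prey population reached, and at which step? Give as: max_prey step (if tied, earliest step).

Step 1: prey: 44+22-8=58; pred: 5+6-2=9
Step 2: prey: 58+29-20=67; pred: 9+15-4=20
Step 3: prey: 67+33-53=47; pred: 20+40-10=50
Step 4: prey: 47+23-94=0; pred: 50+70-25=95
Step 5: prey: 0+0-0=0; pred: 95+0-47=48
Step 6: prey: 0+0-0=0; pred: 48+0-24=24
Step 7: prey: 0+0-0=0; pred: 24+0-12=12
Step 8: prey: 0+0-0=0; pred: 12+0-6=6
Step 9: prey: 0+0-0=0; pred: 6+0-3=3
Step 10: prey: 0+0-0=0; pred: 3+0-1=2
Max prey = 67 at step 2

Answer: 67 2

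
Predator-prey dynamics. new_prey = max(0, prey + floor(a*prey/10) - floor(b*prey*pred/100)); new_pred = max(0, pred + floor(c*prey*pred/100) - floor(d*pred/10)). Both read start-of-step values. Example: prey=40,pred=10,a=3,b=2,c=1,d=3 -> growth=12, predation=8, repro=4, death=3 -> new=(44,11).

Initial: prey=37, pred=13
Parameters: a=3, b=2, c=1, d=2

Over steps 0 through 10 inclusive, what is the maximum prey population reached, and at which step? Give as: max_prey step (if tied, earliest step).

Answer: 39 1

Derivation:
Step 1: prey: 37+11-9=39; pred: 13+4-2=15
Step 2: prey: 39+11-11=39; pred: 15+5-3=17
Step 3: prey: 39+11-13=37; pred: 17+6-3=20
Step 4: prey: 37+11-14=34; pred: 20+7-4=23
Step 5: prey: 34+10-15=29; pred: 23+7-4=26
Step 6: prey: 29+8-15=22; pred: 26+7-5=28
Step 7: prey: 22+6-12=16; pred: 28+6-5=29
Step 8: prey: 16+4-9=11; pred: 29+4-5=28
Step 9: prey: 11+3-6=8; pred: 28+3-5=26
Step 10: prey: 8+2-4=6; pred: 26+2-5=23
Max prey = 39 at step 1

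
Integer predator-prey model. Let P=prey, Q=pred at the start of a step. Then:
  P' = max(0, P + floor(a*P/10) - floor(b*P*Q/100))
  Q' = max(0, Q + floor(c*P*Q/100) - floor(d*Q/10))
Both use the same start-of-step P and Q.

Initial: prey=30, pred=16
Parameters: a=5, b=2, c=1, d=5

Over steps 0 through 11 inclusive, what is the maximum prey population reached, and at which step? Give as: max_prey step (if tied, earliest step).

Step 1: prey: 30+15-9=36; pred: 16+4-8=12
Step 2: prey: 36+18-8=46; pred: 12+4-6=10
Step 3: prey: 46+23-9=60; pred: 10+4-5=9
Step 4: prey: 60+30-10=80; pred: 9+5-4=10
Step 5: prey: 80+40-16=104; pred: 10+8-5=13
Step 6: prey: 104+52-27=129; pred: 13+13-6=20
Step 7: prey: 129+64-51=142; pred: 20+25-10=35
Step 8: prey: 142+71-99=114; pred: 35+49-17=67
Step 9: prey: 114+57-152=19; pred: 67+76-33=110
Step 10: prey: 19+9-41=0; pred: 110+20-55=75
Step 11: prey: 0+0-0=0; pred: 75+0-37=38
Max prey = 142 at step 7

Answer: 142 7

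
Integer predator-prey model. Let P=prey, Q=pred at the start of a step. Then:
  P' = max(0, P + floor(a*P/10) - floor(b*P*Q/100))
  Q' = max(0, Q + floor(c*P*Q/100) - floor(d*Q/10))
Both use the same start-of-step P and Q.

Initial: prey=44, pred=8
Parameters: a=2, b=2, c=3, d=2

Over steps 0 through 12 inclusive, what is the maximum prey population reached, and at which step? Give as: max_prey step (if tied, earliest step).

Answer: 45 1

Derivation:
Step 1: prey: 44+8-7=45; pred: 8+10-1=17
Step 2: prey: 45+9-15=39; pred: 17+22-3=36
Step 3: prey: 39+7-28=18; pred: 36+42-7=71
Step 4: prey: 18+3-25=0; pred: 71+38-14=95
Step 5: prey: 0+0-0=0; pred: 95+0-19=76
Step 6: prey: 0+0-0=0; pred: 76+0-15=61
Step 7: prey: 0+0-0=0; pred: 61+0-12=49
Step 8: prey: 0+0-0=0; pred: 49+0-9=40
Step 9: prey: 0+0-0=0; pred: 40+0-8=32
Step 10: prey: 0+0-0=0; pred: 32+0-6=26
Step 11: prey: 0+0-0=0; pred: 26+0-5=21
Step 12: prey: 0+0-0=0; pred: 21+0-4=17
Max prey = 45 at step 1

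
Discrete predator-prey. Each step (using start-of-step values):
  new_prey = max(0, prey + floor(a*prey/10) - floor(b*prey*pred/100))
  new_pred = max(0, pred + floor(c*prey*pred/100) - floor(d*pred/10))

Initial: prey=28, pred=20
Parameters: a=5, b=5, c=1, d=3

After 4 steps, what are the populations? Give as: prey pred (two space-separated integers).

Step 1: prey: 28+14-28=14; pred: 20+5-6=19
Step 2: prey: 14+7-13=8; pred: 19+2-5=16
Step 3: prey: 8+4-6=6; pred: 16+1-4=13
Step 4: prey: 6+3-3=6; pred: 13+0-3=10

Answer: 6 10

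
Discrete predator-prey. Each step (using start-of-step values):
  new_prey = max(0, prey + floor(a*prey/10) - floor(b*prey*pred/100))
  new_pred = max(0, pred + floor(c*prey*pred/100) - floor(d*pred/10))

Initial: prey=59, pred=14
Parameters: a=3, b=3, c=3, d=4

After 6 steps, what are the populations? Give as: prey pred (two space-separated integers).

Step 1: prey: 59+17-24=52; pred: 14+24-5=33
Step 2: prey: 52+15-51=16; pred: 33+51-13=71
Step 3: prey: 16+4-34=0; pred: 71+34-28=77
Step 4: prey: 0+0-0=0; pred: 77+0-30=47
Step 5: prey: 0+0-0=0; pred: 47+0-18=29
Step 6: prey: 0+0-0=0; pred: 29+0-11=18

Answer: 0 18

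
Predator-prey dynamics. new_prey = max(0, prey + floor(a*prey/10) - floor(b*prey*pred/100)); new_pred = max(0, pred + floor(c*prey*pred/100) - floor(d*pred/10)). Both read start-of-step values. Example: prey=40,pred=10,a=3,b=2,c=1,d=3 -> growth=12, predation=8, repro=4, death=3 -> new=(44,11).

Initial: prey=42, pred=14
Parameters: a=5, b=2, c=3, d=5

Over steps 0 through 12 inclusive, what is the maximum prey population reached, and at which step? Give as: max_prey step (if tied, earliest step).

Answer: 54 2

Derivation:
Step 1: prey: 42+21-11=52; pred: 14+17-7=24
Step 2: prey: 52+26-24=54; pred: 24+37-12=49
Step 3: prey: 54+27-52=29; pred: 49+79-24=104
Step 4: prey: 29+14-60=0; pred: 104+90-52=142
Step 5: prey: 0+0-0=0; pred: 142+0-71=71
Step 6: prey: 0+0-0=0; pred: 71+0-35=36
Step 7: prey: 0+0-0=0; pred: 36+0-18=18
Step 8: prey: 0+0-0=0; pred: 18+0-9=9
Step 9: prey: 0+0-0=0; pred: 9+0-4=5
Step 10: prey: 0+0-0=0; pred: 5+0-2=3
Step 11: prey: 0+0-0=0; pred: 3+0-1=2
Step 12: prey: 0+0-0=0; pred: 2+0-1=1
Max prey = 54 at step 2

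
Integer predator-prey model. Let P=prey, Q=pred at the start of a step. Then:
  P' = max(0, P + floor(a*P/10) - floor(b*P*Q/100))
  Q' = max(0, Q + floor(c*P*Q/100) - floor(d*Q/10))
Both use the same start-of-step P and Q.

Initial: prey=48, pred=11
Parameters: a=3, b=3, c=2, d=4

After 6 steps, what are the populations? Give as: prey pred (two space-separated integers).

Answer: 1 15

Derivation:
Step 1: prey: 48+14-15=47; pred: 11+10-4=17
Step 2: prey: 47+14-23=38; pred: 17+15-6=26
Step 3: prey: 38+11-29=20; pred: 26+19-10=35
Step 4: prey: 20+6-21=5; pred: 35+14-14=35
Step 5: prey: 5+1-5=1; pred: 35+3-14=24
Step 6: prey: 1+0-0=1; pred: 24+0-9=15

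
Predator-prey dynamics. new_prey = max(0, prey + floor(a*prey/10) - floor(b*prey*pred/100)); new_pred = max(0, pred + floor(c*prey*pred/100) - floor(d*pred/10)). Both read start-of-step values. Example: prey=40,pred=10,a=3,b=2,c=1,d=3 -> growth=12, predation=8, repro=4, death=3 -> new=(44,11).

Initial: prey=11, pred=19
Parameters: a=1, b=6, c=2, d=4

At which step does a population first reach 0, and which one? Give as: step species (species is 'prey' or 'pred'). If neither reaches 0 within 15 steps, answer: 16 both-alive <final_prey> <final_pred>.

Step 1: prey: 11+1-12=0; pred: 19+4-7=16
First extinction: prey at step 1

Answer: 1 prey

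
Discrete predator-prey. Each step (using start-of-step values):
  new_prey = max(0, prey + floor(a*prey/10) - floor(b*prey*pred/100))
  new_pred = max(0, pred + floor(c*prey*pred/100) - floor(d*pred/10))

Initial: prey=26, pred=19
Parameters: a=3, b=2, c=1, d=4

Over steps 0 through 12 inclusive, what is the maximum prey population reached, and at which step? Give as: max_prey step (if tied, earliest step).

Step 1: prey: 26+7-9=24; pred: 19+4-7=16
Step 2: prey: 24+7-7=24; pred: 16+3-6=13
Step 3: prey: 24+7-6=25; pred: 13+3-5=11
Step 4: prey: 25+7-5=27; pred: 11+2-4=9
Step 5: prey: 27+8-4=31; pred: 9+2-3=8
Step 6: prey: 31+9-4=36; pred: 8+2-3=7
Step 7: prey: 36+10-5=41; pred: 7+2-2=7
Step 8: prey: 41+12-5=48; pred: 7+2-2=7
Step 9: prey: 48+14-6=56; pred: 7+3-2=8
Step 10: prey: 56+16-8=64; pred: 8+4-3=9
Step 11: prey: 64+19-11=72; pred: 9+5-3=11
Step 12: prey: 72+21-15=78; pred: 11+7-4=14
Max prey = 78 at step 12

Answer: 78 12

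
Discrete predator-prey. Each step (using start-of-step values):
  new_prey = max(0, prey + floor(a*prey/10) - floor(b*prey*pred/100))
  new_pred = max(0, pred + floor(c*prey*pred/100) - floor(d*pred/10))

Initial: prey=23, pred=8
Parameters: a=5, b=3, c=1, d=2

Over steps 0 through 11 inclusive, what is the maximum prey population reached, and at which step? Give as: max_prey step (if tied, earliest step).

Step 1: prey: 23+11-5=29; pred: 8+1-1=8
Step 2: prey: 29+14-6=37; pred: 8+2-1=9
Step 3: prey: 37+18-9=46; pred: 9+3-1=11
Step 4: prey: 46+23-15=54; pred: 11+5-2=14
Step 5: prey: 54+27-22=59; pred: 14+7-2=19
Step 6: prey: 59+29-33=55; pred: 19+11-3=27
Step 7: prey: 55+27-44=38; pred: 27+14-5=36
Step 8: prey: 38+19-41=16; pred: 36+13-7=42
Step 9: prey: 16+8-20=4; pred: 42+6-8=40
Step 10: prey: 4+2-4=2; pred: 40+1-8=33
Step 11: prey: 2+1-1=2; pred: 33+0-6=27
Max prey = 59 at step 5

Answer: 59 5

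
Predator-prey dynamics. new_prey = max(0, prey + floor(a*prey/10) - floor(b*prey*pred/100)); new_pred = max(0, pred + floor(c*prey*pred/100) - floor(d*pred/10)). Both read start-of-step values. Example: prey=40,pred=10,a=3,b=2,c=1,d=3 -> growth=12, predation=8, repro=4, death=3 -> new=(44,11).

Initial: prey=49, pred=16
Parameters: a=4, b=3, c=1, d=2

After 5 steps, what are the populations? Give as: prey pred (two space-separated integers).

Answer: 6 27

Derivation:
Step 1: prey: 49+19-23=45; pred: 16+7-3=20
Step 2: prey: 45+18-27=36; pred: 20+9-4=25
Step 3: prey: 36+14-27=23; pred: 25+9-5=29
Step 4: prey: 23+9-20=12; pred: 29+6-5=30
Step 5: prey: 12+4-10=6; pred: 30+3-6=27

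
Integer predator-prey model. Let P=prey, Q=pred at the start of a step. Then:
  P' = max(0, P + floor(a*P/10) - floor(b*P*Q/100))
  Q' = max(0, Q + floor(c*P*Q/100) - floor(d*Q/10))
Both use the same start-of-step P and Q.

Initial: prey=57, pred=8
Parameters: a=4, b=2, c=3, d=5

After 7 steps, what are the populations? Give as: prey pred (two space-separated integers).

Step 1: prey: 57+22-9=70; pred: 8+13-4=17
Step 2: prey: 70+28-23=75; pred: 17+35-8=44
Step 3: prey: 75+30-66=39; pred: 44+99-22=121
Step 4: prey: 39+15-94=0; pred: 121+141-60=202
Step 5: prey: 0+0-0=0; pred: 202+0-101=101
Step 6: prey: 0+0-0=0; pred: 101+0-50=51
Step 7: prey: 0+0-0=0; pred: 51+0-25=26

Answer: 0 26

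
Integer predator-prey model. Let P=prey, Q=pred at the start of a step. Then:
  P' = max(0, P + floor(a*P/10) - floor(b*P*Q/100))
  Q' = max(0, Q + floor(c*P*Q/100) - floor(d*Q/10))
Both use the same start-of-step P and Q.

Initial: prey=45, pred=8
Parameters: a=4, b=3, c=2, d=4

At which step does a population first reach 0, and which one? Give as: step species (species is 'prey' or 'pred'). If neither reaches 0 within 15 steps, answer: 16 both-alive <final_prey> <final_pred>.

Answer: 5 prey

Derivation:
Step 1: prey: 45+18-10=53; pred: 8+7-3=12
Step 2: prey: 53+21-19=55; pred: 12+12-4=20
Step 3: prey: 55+22-33=44; pred: 20+22-8=34
Step 4: prey: 44+17-44=17; pred: 34+29-13=50
Step 5: prey: 17+6-25=0; pred: 50+17-20=47
First extinction: prey at step 5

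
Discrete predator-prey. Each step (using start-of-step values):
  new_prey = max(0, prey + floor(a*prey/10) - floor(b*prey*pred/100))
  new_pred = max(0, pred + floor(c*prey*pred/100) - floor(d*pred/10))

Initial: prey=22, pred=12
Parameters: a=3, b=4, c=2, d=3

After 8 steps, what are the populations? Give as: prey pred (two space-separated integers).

Step 1: prey: 22+6-10=18; pred: 12+5-3=14
Step 2: prey: 18+5-10=13; pred: 14+5-4=15
Step 3: prey: 13+3-7=9; pred: 15+3-4=14
Step 4: prey: 9+2-5=6; pred: 14+2-4=12
Step 5: prey: 6+1-2=5; pred: 12+1-3=10
Step 6: prey: 5+1-2=4; pred: 10+1-3=8
Step 7: prey: 4+1-1=4; pred: 8+0-2=6
Step 8: prey: 4+1-0=5; pred: 6+0-1=5

Answer: 5 5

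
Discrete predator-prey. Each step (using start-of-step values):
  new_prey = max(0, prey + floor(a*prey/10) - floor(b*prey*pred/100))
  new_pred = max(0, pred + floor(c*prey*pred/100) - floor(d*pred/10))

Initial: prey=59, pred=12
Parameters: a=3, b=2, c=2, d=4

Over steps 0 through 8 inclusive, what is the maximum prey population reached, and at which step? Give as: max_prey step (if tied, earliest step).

Step 1: prey: 59+17-14=62; pred: 12+14-4=22
Step 2: prey: 62+18-27=53; pred: 22+27-8=41
Step 3: prey: 53+15-43=25; pred: 41+43-16=68
Step 4: prey: 25+7-34=0; pred: 68+34-27=75
Step 5: prey: 0+0-0=0; pred: 75+0-30=45
Step 6: prey: 0+0-0=0; pred: 45+0-18=27
Step 7: prey: 0+0-0=0; pred: 27+0-10=17
Step 8: prey: 0+0-0=0; pred: 17+0-6=11
Max prey = 62 at step 1

Answer: 62 1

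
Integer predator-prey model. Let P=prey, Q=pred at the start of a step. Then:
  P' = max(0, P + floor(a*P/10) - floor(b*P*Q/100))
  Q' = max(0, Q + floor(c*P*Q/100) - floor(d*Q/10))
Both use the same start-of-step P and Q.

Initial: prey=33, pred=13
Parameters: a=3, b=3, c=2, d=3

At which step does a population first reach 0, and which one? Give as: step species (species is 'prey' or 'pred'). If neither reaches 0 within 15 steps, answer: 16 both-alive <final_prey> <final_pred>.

Answer: 16 both-alive 2 3

Derivation:
Step 1: prey: 33+9-12=30; pred: 13+8-3=18
Step 2: prey: 30+9-16=23; pred: 18+10-5=23
Step 3: prey: 23+6-15=14; pred: 23+10-6=27
Step 4: prey: 14+4-11=7; pred: 27+7-8=26
Step 5: prey: 7+2-5=4; pred: 26+3-7=22
Step 6: prey: 4+1-2=3; pred: 22+1-6=17
Step 7: prey: 3+0-1=2; pred: 17+1-5=13
Step 8: prey: 2+0-0=2; pred: 13+0-3=10
Step 9: prey: 2+0-0=2; pred: 10+0-3=7
Step 10: prey: 2+0-0=2; pred: 7+0-2=5
Step 11: prey: 2+0-0=2; pred: 5+0-1=4
Step 12: prey: 2+0-0=2; pred: 4+0-1=3
Step 13: prey: 2+0-0=2; pred: 3+0-0=3
Steps 14-15: state stable at prey=2, pred=3 (no change)
No extinction within 15 steps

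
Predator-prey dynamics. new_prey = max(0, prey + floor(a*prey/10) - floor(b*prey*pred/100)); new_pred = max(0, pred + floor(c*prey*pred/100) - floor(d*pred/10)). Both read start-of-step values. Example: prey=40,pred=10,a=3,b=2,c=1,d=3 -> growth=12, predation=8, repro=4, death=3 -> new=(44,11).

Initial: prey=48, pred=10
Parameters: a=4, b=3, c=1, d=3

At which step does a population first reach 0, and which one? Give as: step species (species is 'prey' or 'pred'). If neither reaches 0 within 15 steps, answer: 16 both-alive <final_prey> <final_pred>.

Answer: 16 both-alive 13 3

Derivation:
Step 1: prey: 48+19-14=53; pred: 10+4-3=11
Step 2: prey: 53+21-17=57; pred: 11+5-3=13
Step 3: prey: 57+22-22=57; pred: 13+7-3=17
Step 4: prey: 57+22-29=50; pred: 17+9-5=21
Step 5: prey: 50+20-31=39; pred: 21+10-6=25
Step 6: prey: 39+15-29=25; pred: 25+9-7=27
Step 7: prey: 25+10-20=15; pred: 27+6-8=25
Step 8: prey: 15+6-11=10; pred: 25+3-7=21
Step 9: prey: 10+4-6=8; pred: 21+2-6=17
Step 10: prey: 8+3-4=7; pred: 17+1-5=13
Step 11: prey: 7+2-2=7; pred: 13+0-3=10
Step 12: prey: 7+2-2=7; pred: 10+0-3=7
Step 13: prey: 7+2-1=8; pred: 7+0-2=5
Step 14: prey: 8+3-1=10; pred: 5+0-1=4
Step 15: prey: 10+4-1=13; pred: 4+0-1=3
No extinction within 15 steps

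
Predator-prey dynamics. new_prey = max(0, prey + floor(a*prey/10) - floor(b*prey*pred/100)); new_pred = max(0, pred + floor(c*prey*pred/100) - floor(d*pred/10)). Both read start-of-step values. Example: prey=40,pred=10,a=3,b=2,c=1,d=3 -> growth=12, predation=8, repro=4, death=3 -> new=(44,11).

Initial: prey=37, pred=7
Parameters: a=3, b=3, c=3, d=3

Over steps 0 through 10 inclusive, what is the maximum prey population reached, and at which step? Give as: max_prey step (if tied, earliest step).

Answer: 41 1

Derivation:
Step 1: prey: 37+11-7=41; pred: 7+7-2=12
Step 2: prey: 41+12-14=39; pred: 12+14-3=23
Step 3: prey: 39+11-26=24; pred: 23+26-6=43
Step 4: prey: 24+7-30=1; pred: 43+30-12=61
Step 5: prey: 1+0-1=0; pred: 61+1-18=44
Step 6: prey: 0+0-0=0; pred: 44+0-13=31
Step 7: prey: 0+0-0=0; pred: 31+0-9=22
Step 8: prey: 0+0-0=0; pred: 22+0-6=16
Step 9: prey: 0+0-0=0; pred: 16+0-4=12
Step 10: prey: 0+0-0=0; pred: 12+0-3=9
Max prey = 41 at step 1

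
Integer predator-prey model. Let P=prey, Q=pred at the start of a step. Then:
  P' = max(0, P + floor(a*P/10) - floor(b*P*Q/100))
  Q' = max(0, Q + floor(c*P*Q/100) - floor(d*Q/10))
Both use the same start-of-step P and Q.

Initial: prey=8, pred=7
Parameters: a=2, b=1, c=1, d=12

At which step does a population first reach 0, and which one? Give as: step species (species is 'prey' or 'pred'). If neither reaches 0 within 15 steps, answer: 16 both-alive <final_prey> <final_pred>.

Step 1: prey: 8+1-0=9; pred: 7+0-8=0
First extinction: pred at step 1

Answer: 1 pred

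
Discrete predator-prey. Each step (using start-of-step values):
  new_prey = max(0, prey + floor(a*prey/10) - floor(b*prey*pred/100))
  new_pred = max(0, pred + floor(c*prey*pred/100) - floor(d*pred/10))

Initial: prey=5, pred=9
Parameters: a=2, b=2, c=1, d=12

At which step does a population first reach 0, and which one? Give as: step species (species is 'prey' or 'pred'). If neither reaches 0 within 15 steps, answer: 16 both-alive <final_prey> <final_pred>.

Step 1: prey: 5+1-0=6; pred: 9+0-10=0
First extinction: pred at step 1

Answer: 1 pred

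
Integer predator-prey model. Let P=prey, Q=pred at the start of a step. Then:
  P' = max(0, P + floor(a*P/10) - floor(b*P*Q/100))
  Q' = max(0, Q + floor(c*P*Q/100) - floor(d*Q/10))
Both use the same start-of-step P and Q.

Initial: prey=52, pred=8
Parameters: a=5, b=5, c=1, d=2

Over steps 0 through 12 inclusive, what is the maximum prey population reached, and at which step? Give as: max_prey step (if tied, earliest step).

Step 1: prey: 52+26-20=58; pred: 8+4-1=11
Step 2: prey: 58+29-31=56; pred: 11+6-2=15
Step 3: prey: 56+28-42=42; pred: 15+8-3=20
Step 4: prey: 42+21-42=21; pred: 20+8-4=24
Step 5: prey: 21+10-25=6; pred: 24+5-4=25
Step 6: prey: 6+3-7=2; pred: 25+1-5=21
Step 7: prey: 2+1-2=1; pred: 21+0-4=17
Step 8: prey: 1+0-0=1; pred: 17+0-3=14
Step 9: prey: 1+0-0=1; pred: 14+0-2=12
Step 10: prey: 1+0-0=1; pred: 12+0-2=10
Step 11: prey: 1+0-0=1; pred: 10+0-2=8
Step 12: prey: 1+0-0=1; pred: 8+0-1=7
Max prey = 58 at step 1

Answer: 58 1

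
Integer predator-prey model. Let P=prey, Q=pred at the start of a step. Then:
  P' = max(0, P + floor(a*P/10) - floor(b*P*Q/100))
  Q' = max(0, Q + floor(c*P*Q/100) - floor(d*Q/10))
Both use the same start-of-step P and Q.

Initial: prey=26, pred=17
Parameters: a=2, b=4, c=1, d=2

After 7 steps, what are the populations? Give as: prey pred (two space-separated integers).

Step 1: prey: 26+5-17=14; pred: 17+4-3=18
Step 2: prey: 14+2-10=6; pred: 18+2-3=17
Step 3: prey: 6+1-4=3; pred: 17+1-3=15
Step 4: prey: 3+0-1=2; pred: 15+0-3=12
Step 5: prey: 2+0-0=2; pred: 12+0-2=10
Step 6: prey: 2+0-0=2; pred: 10+0-2=8
Step 7: prey: 2+0-0=2; pred: 8+0-1=7

Answer: 2 7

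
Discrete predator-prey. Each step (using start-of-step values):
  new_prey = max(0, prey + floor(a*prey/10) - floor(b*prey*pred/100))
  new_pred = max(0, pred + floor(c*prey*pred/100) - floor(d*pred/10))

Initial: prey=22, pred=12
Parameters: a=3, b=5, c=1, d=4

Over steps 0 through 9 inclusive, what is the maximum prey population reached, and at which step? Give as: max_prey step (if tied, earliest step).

Answer: 30 9

Derivation:
Step 1: prey: 22+6-13=15; pred: 12+2-4=10
Step 2: prey: 15+4-7=12; pred: 10+1-4=7
Step 3: prey: 12+3-4=11; pred: 7+0-2=5
Step 4: prey: 11+3-2=12; pred: 5+0-2=3
Step 5: prey: 12+3-1=14; pred: 3+0-1=2
Step 6: prey: 14+4-1=17; pred: 2+0-0=2
Step 7: prey: 17+5-1=21; pred: 2+0-0=2
Step 8: prey: 21+6-2=25; pred: 2+0-0=2
Step 9: prey: 25+7-2=30; pred: 2+0-0=2
Max prey = 30 at step 9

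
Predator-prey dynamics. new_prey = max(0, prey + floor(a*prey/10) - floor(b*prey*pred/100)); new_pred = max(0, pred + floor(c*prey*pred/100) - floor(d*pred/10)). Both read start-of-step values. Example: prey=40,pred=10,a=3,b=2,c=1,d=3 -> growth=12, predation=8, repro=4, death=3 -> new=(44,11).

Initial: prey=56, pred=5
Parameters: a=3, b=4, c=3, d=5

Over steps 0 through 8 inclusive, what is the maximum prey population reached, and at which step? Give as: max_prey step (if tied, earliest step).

Answer: 61 1

Derivation:
Step 1: prey: 56+16-11=61; pred: 5+8-2=11
Step 2: prey: 61+18-26=53; pred: 11+20-5=26
Step 3: prey: 53+15-55=13; pred: 26+41-13=54
Step 4: prey: 13+3-28=0; pred: 54+21-27=48
Step 5: prey: 0+0-0=0; pred: 48+0-24=24
Step 6: prey: 0+0-0=0; pred: 24+0-12=12
Step 7: prey: 0+0-0=0; pred: 12+0-6=6
Step 8: prey: 0+0-0=0; pred: 6+0-3=3
Max prey = 61 at step 1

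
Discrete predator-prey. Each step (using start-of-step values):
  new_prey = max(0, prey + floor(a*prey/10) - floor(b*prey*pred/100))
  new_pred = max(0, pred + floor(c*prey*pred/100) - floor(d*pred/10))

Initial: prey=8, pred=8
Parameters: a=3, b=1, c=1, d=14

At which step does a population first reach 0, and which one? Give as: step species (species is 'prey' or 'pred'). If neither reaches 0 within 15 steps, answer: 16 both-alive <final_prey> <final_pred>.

Answer: 1 pred

Derivation:
Step 1: prey: 8+2-0=10; pred: 8+0-11=0
First extinction: pred at step 1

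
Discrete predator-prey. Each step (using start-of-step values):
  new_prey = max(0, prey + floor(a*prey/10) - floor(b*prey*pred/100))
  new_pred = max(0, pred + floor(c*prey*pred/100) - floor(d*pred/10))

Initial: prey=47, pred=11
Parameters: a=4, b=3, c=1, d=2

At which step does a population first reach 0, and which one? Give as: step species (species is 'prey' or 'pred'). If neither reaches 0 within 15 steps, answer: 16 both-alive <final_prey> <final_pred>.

Step 1: prey: 47+18-15=50; pred: 11+5-2=14
Step 2: prey: 50+20-21=49; pred: 14+7-2=19
Step 3: prey: 49+19-27=41; pred: 19+9-3=25
Step 4: prey: 41+16-30=27; pred: 25+10-5=30
Step 5: prey: 27+10-24=13; pred: 30+8-6=32
Step 6: prey: 13+5-12=6; pred: 32+4-6=30
Step 7: prey: 6+2-5=3; pred: 30+1-6=25
Step 8: prey: 3+1-2=2; pred: 25+0-5=20
Step 9: prey: 2+0-1=1; pred: 20+0-4=16
Step 10: prey: 1+0-0=1; pred: 16+0-3=13
Step 11: prey: 1+0-0=1; pred: 13+0-2=11
Step 12: prey: 1+0-0=1; pred: 11+0-2=9
Step 13: prey: 1+0-0=1; pred: 9+0-1=8
Step 14: prey: 1+0-0=1; pred: 8+0-1=7
Step 15: prey: 1+0-0=1; pred: 7+0-1=6
No extinction within 15 steps

Answer: 16 both-alive 1 6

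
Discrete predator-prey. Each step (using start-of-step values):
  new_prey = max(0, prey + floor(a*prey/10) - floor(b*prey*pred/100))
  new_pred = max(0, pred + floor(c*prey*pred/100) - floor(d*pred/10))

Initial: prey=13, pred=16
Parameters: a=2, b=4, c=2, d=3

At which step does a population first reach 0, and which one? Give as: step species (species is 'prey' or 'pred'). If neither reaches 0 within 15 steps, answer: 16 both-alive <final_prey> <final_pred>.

Step 1: prey: 13+2-8=7; pred: 16+4-4=16
Step 2: prey: 7+1-4=4; pred: 16+2-4=14
Step 3: prey: 4+0-2=2; pred: 14+1-4=11
Step 4: prey: 2+0-0=2; pred: 11+0-3=8
Step 5: prey: 2+0-0=2; pred: 8+0-2=6
Step 6: prey: 2+0-0=2; pred: 6+0-1=5
Step 7: prey: 2+0-0=2; pred: 5+0-1=4
Step 8: prey: 2+0-0=2; pred: 4+0-1=3
Step 9: prey: 2+0-0=2; pred: 3+0-0=3
Steps 10-15: state stable at prey=2, pred=3 (no change)
No extinction within 15 steps

Answer: 16 both-alive 2 3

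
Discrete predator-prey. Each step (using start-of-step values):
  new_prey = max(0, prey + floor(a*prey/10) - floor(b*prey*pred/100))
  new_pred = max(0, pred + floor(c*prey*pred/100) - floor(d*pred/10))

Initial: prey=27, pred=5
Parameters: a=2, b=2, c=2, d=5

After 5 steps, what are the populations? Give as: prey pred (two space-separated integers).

Answer: 41 9

Derivation:
Step 1: prey: 27+5-2=30; pred: 5+2-2=5
Step 2: prey: 30+6-3=33; pred: 5+3-2=6
Step 3: prey: 33+6-3=36; pred: 6+3-3=6
Step 4: prey: 36+7-4=39; pred: 6+4-3=7
Step 5: prey: 39+7-5=41; pred: 7+5-3=9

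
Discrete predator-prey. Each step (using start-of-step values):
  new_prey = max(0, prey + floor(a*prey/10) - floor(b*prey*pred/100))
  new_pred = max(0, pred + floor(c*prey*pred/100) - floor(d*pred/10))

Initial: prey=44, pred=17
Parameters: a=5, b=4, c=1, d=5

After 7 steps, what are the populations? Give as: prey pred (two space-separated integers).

Step 1: prey: 44+22-29=37; pred: 17+7-8=16
Step 2: prey: 37+18-23=32; pred: 16+5-8=13
Step 3: prey: 32+16-16=32; pred: 13+4-6=11
Step 4: prey: 32+16-14=34; pred: 11+3-5=9
Step 5: prey: 34+17-12=39; pred: 9+3-4=8
Step 6: prey: 39+19-12=46; pred: 8+3-4=7
Step 7: prey: 46+23-12=57; pred: 7+3-3=7

Answer: 57 7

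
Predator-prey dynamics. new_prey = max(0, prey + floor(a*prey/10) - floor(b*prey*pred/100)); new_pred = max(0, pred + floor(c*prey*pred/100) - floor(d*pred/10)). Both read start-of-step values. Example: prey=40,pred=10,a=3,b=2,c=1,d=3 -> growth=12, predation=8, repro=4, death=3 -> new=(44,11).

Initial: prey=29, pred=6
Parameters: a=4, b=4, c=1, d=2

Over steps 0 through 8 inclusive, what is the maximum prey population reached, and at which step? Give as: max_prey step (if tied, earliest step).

Answer: 47 4

Derivation:
Step 1: prey: 29+11-6=34; pred: 6+1-1=6
Step 2: prey: 34+13-8=39; pred: 6+2-1=7
Step 3: prey: 39+15-10=44; pred: 7+2-1=8
Step 4: prey: 44+17-14=47; pred: 8+3-1=10
Step 5: prey: 47+18-18=47; pred: 10+4-2=12
Step 6: prey: 47+18-22=43; pred: 12+5-2=15
Step 7: prey: 43+17-25=35; pred: 15+6-3=18
Step 8: prey: 35+14-25=24; pred: 18+6-3=21
Max prey = 47 at step 4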